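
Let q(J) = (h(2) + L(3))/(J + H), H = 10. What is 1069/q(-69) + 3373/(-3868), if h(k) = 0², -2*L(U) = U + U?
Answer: 243948509/11604 ≈ 21023.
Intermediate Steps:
L(U) = -U (L(U) = -(U + U)/2 = -U)
h(k) = 0
q(J) = -3/(10 + J) (q(J) = (0 - 1*3)/(J + 10) = (0 - 3)/(10 + J) = -3/(10 + J))
1069/q(-69) + 3373/(-3868) = 1069/((-3/(10 - 69))) + 3373/(-3868) = 1069/((-3/(-59))) + 3373*(-1/3868) = 1069/((-3*(-1/59))) - 3373/3868 = 1069/(3/59) - 3373/3868 = 1069*(59/3) - 3373/3868 = 63071/3 - 3373/3868 = 243948509/11604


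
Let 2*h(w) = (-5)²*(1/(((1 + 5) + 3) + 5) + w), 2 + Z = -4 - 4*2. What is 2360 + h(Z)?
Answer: 61205/28 ≈ 2185.9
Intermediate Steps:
Z = -14 (Z = -2 + (-4 - 4*2) = -2 + (-4 - 8) = -2 - 12 = -14)
h(w) = 25/28 + 25*w/2 (h(w) = ((-5)²*(1/(((1 + 5) + 3) + 5) + w))/2 = (25*(1/((6 + 3) + 5) + w))/2 = (25*(1/(9 + 5) + w))/2 = (25*(1/14 + w))/2 = (25/14 + 25*w)/2 = 25/28 + 25*w/2)
2360 + h(Z) = 2360 + (25/28 + (25/2)*(-14)) = 2360 + (25/28 - 175) = 2360 - 4875/28 = 61205/28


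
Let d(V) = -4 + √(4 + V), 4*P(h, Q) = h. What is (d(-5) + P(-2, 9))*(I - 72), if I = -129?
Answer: 1809/2 - 201*I ≈ 904.5 - 201.0*I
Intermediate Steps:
P(h, Q) = h/4
(d(-5) + P(-2, 9))*(I - 72) = ((-4 + √(4 - 5)) + (¼)*(-2))*(-129 - 72) = ((-4 + √(-1)) - ½)*(-201) = ((-4 + I) - ½)*(-201) = (-9/2 + I)*(-201) = 1809/2 - 201*I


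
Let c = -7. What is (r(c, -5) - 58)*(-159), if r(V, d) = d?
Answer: 10017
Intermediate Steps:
(r(c, -5) - 58)*(-159) = (-5 - 58)*(-159) = -63*(-159) = 10017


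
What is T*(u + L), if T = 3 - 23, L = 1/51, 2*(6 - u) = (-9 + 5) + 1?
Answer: -7670/51 ≈ -150.39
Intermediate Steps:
u = 15/2 (u = 6 - ((-9 + 5) + 1)/2 = 6 - (-4 + 1)/2 = 6 - ½*(-3) = 6 + 3/2 = 15/2 ≈ 7.5000)
L = 1/51 ≈ 0.019608
T = -20
T*(u + L) = -20*(15/2 + 1/51) = -20*767/102 = -7670/51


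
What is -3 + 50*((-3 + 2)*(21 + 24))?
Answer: -2253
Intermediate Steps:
-3 + 50*((-3 + 2)*(21 + 24)) = -3 + 50*(-1*45) = -3 + 50*(-45) = -3 - 2250 = -2253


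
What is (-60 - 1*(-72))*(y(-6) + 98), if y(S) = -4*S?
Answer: 1464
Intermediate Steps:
(-60 - 1*(-72))*(y(-6) + 98) = (-60 - 1*(-72))*(-4*(-6) + 98) = (-60 + 72)*(24 + 98) = 12*122 = 1464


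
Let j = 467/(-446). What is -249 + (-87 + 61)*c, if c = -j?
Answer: -61598/223 ≈ -276.22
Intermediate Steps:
j = -467/446 (j = 467*(-1/446) = -467/446 ≈ -1.0471)
c = 467/446 (c = -1*(-467/446) = 467/446 ≈ 1.0471)
-249 + (-87 + 61)*c = -249 + (-87 + 61)*(467/446) = -249 - 26*467/446 = -249 - 6071/223 = -61598/223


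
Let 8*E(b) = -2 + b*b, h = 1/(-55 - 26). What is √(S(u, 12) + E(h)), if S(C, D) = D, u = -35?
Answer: √1233470/324 ≈ 3.4278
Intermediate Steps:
h = -1/81 (h = 1/(-81) = -1/81 ≈ -0.012346)
E(b) = -¼ + b²/8 (E(b) = (-2 + b*b)/8 = (-2 + b²)/8 = -¼ + b²/8)
√(S(u, 12) + E(h)) = √(12 + (-¼ + (-1/81)²/8)) = √(12 + (-¼ + (⅛)*(1/6561))) = √(12 + (-¼ + 1/52488)) = √(12 - 13121/52488) = √(616735/52488) = √1233470/324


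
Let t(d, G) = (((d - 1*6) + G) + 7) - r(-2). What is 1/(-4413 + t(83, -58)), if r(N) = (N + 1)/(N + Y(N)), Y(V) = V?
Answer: -4/17549 ≈ -0.00022793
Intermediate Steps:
r(N) = (1 + N)/(2*N) (r(N) = (N + 1)/(N + N) = (1 + N)/((2*N)) = (1 + N)*(1/(2*N)) = (1 + N)/(2*N))
t(d, G) = 3/4 + G + d (t(d, G) = (((d - 1*6) + G) + 7) - (1 - 2)/(2*(-2)) = (((d - 6) + G) + 7) - (-1)*(-1)/(2*2) = (((-6 + d) + G) + 7) - 1*1/4 = ((-6 + G + d) + 7) - 1/4 = (1 + G + d) - 1/4 = 3/4 + G + d)
1/(-4413 + t(83, -58)) = 1/(-4413 + (3/4 - 58 + 83)) = 1/(-4413 + 103/4) = 1/(-17549/4) = -4/17549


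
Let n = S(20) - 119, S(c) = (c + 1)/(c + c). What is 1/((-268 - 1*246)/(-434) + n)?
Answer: -8680/1018083 ≈ -0.0085258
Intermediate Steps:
S(c) = (1 + c)/(2*c) (S(c) = (1 + c)/((2*c)) = (1 + c)*(1/(2*c)) = (1 + c)/(2*c))
n = -4739/40 (n = (1/2)*(1 + 20)/20 - 119 = (1/2)*(1/20)*21 - 119 = 21/40 - 119 = -4739/40 ≈ -118.47)
1/((-268 - 1*246)/(-434) + n) = 1/((-268 - 1*246)/(-434) - 4739/40) = 1/((-268 - 246)*(-1/434) - 4739/40) = 1/(-514*(-1/434) - 4739/40) = 1/(257/217 - 4739/40) = 1/(-1018083/8680) = -8680/1018083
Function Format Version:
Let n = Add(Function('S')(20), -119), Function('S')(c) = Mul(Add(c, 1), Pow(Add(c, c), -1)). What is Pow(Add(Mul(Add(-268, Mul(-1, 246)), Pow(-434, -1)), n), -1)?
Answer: Rational(-8680, 1018083) ≈ -0.0085258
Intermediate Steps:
Function('S')(c) = Mul(Rational(1, 2), Pow(c, -1), Add(1, c)) (Function('S')(c) = Mul(Add(1, c), Pow(Mul(2, c), -1)) = Mul(Add(1, c), Mul(Rational(1, 2), Pow(c, -1))) = Mul(Rational(1, 2), Pow(c, -1), Add(1, c)))
n = Rational(-4739, 40) (n = Add(Mul(Rational(1, 2), Pow(20, -1), Add(1, 20)), -119) = Add(Mul(Rational(1, 2), Rational(1, 20), 21), -119) = Add(Rational(21, 40), -119) = Rational(-4739, 40) ≈ -118.47)
Pow(Add(Mul(Add(-268, Mul(-1, 246)), Pow(-434, -1)), n), -1) = Pow(Add(Mul(Add(-268, Mul(-1, 246)), Pow(-434, -1)), Rational(-4739, 40)), -1) = Pow(Add(Mul(Add(-268, -246), Rational(-1, 434)), Rational(-4739, 40)), -1) = Pow(Add(Mul(-514, Rational(-1, 434)), Rational(-4739, 40)), -1) = Pow(Add(Rational(257, 217), Rational(-4739, 40)), -1) = Pow(Rational(-1018083, 8680), -1) = Rational(-8680, 1018083)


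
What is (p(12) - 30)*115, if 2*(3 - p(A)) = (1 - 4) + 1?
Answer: -2990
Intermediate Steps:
p(A) = 4 (p(A) = 3 - ((1 - 4) + 1)/2 = 3 - (-3 + 1)/2 = 3 - 1/2*(-2) = 3 + 1 = 4)
(p(12) - 30)*115 = (4 - 30)*115 = -26*115 = -2990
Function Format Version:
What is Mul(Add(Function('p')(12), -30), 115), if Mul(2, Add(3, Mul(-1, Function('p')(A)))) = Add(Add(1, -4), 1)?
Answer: -2990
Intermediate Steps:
Function('p')(A) = 4 (Function('p')(A) = Add(3, Mul(Rational(-1, 2), Add(Add(1, -4), 1))) = Add(3, Mul(Rational(-1, 2), Add(-3, 1))) = Add(3, Mul(Rational(-1, 2), -2)) = Add(3, 1) = 4)
Mul(Add(Function('p')(12), -30), 115) = Mul(Add(4, -30), 115) = Mul(-26, 115) = -2990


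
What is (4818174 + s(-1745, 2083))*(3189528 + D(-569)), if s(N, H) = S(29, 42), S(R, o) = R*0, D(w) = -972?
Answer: 15363017616744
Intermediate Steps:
S(R, o) = 0
s(N, H) = 0
(4818174 + s(-1745, 2083))*(3189528 + D(-569)) = (4818174 + 0)*(3189528 - 972) = 4818174*3188556 = 15363017616744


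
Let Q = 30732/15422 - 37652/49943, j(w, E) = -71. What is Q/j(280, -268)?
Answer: -477089566/27342843583 ≈ -0.017448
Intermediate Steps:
Q = 477089566/385110473 (Q = 30732*(1/15422) - 37652*1/49943 = 15366/7711 - 37652/49943 = 477089566/385110473 ≈ 1.2388)
Q/j(280, -268) = (477089566/385110473)/(-71) = (477089566/385110473)*(-1/71) = -477089566/27342843583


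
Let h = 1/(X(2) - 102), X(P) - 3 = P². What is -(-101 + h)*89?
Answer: 854044/95 ≈ 8989.9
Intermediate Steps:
X(P) = 3 + P²
h = -1/95 (h = 1/((3 + 2²) - 102) = 1/((3 + 4) - 102) = 1/(7 - 102) = 1/(-95) = -1/95 ≈ -0.010526)
-(-101 + h)*89 = -(-101 - 1/95)*89 = -(-9596)*89/95 = -1*(-854044/95) = 854044/95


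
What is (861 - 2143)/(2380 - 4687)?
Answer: 1282/2307 ≈ 0.55570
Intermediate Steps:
(861 - 2143)/(2380 - 4687) = -1282/(-2307) = -1282*(-1/2307) = 1282/2307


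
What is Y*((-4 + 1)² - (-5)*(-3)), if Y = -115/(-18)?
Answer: -115/3 ≈ -38.333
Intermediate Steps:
Y = 115/18 (Y = -115*(-1/18) = 115/18 ≈ 6.3889)
Y*((-4 + 1)² - (-5)*(-3)) = 115*((-4 + 1)² - (-5)*(-3))/18 = 115*((-3)² - 5*3)/18 = 115*(9 - 15)/18 = (115/18)*(-6) = -115/3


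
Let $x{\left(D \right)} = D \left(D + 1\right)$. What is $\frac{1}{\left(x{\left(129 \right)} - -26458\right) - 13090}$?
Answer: $\frac{1}{30138} \approx 3.3181 \cdot 10^{-5}$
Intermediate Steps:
$x{\left(D \right)} = D \left(1 + D\right)$
$\frac{1}{\left(x{\left(129 \right)} - -26458\right) - 13090} = \frac{1}{\left(129 \left(1 + 129\right) - -26458\right) - 13090} = \frac{1}{\left(129 \cdot 130 + 26458\right) - 13090} = \frac{1}{\left(16770 + 26458\right) - 13090} = \frac{1}{43228 - 13090} = \frac{1}{30138}$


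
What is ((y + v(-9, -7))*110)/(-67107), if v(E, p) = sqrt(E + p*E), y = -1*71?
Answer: 7810/67107 - 110*sqrt(6)/22369 ≈ 0.10434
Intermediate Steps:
y = -71
v(E, p) = sqrt(E + E*p)
((y + v(-9, -7))*110)/(-67107) = ((-71 + sqrt(-9*(1 - 7)))*110)/(-67107) = ((-71 + sqrt(-9*(-6)))*110)*(-1/67107) = ((-71 + sqrt(54))*110)*(-1/67107) = ((-71 + 3*sqrt(6))*110)*(-1/67107) = (-7810 + 330*sqrt(6))*(-1/67107) = 7810/67107 - 110*sqrt(6)/22369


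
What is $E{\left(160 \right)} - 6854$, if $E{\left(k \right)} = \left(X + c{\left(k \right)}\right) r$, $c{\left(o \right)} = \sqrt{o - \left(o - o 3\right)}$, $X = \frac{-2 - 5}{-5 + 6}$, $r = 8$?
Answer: $-6910 + 32 \sqrt{30} \approx -6734.7$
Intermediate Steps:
$X = -7$ ($X = - \frac{7}{1} = \left(-7\right) 1 = -7$)
$c{\left(o \right)} = \sqrt{3} \sqrt{o}$ ($c{\left(o \right)} = \sqrt{o + \left(3 o - o\right)} = \sqrt{o + 2 o} = \sqrt{3 o} = \sqrt{3} \sqrt{o}$)
$E{\left(k \right)} = -56 + 8 \sqrt{3} \sqrt{k}$ ($E{\left(k \right)} = \left(-7 + \sqrt{3} \sqrt{k}\right) 8 = -56 + 8 \sqrt{3} \sqrt{k}$)
$E{\left(160 \right)} - 6854 = \left(-56 + 8 \sqrt{3} \sqrt{160}\right) - 6854 = \left(-56 + 8 \sqrt{3} \cdot 4 \sqrt{10}\right) - 6854 = \left(-56 + 32 \sqrt{30}\right) - 6854 = -6910 + 32 \sqrt{30}$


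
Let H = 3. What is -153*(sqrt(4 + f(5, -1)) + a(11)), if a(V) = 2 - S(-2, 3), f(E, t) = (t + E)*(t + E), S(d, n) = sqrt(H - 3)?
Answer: -306 - 306*sqrt(5) ≈ -990.24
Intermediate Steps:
S(d, n) = 0 (S(d, n) = sqrt(3 - 3) = sqrt(0) = 0)
f(E, t) = (E + t)**2 (f(E, t) = (E + t)*(E + t) = (E + t)**2)
a(V) = 2 (a(V) = 2 - 1*0 = 2 + 0 = 2)
-153*(sqrt(4 + f(5, -1)) + a(11)) = -153*(sqrt(4 + (5 - 1)**2) + 2) = -153*(sqrt(4 + 4**2) + 2) = -153*(sqrt(4 + 16) + 2) = -153*(sqrt(20) + 2) = -153*(2*sqrt(5) + 2) = -153*(2 + 2*sqrt(5)) = -306 - 306*sqrt(5)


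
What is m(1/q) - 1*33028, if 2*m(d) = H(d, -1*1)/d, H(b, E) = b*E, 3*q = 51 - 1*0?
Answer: -66057/2 ≈ -33029.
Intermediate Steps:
q = 17 (q = (51 - 1*0)/3 = (51 + 0)/3 = (1/3)*51 = 17)
H(b, E) = E*b
m(d) = -1/2 (m(d) = (((-1*1)*d)/d)/2 = ((-d)/d)/2 = (1/2)*(-1) = -1/2)
m(1/q) - 1*33028 = -1/2 - 1*33028 = -1/2 - 33028 = -66057/2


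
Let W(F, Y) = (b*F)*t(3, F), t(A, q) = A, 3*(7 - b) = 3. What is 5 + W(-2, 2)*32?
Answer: -1147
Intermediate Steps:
b = 6 (b = 7 - ⅓*3 = 7 - 1 = 6)
W(F, Y) = 18*F (W(F, Y) = (6*F)*3 = 18*F)
5 + W(-2, 2)*32 = 5 + (18*(-2))*32 = 5 - 36*32 = 5 - 1152 = -1147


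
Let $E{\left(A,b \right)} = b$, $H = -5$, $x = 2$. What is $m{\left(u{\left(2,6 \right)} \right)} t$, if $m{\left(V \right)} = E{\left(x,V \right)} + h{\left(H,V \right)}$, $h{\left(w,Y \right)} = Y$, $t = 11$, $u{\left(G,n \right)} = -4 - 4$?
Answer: $-176$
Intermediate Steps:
$u{\left(G,n \right)} = -8$ ($u{\left(G,n \right)} = -4 - 4 = -8$)
$m{\left(V \right)} = 2 V$ ($m{\left(V \right)} = V + V = 2 V$)
$m{\left(u{\left(2,6 \right)} \right)} t = 2 \left(-8\right) 11 = \left(-16\right) 11 = -176$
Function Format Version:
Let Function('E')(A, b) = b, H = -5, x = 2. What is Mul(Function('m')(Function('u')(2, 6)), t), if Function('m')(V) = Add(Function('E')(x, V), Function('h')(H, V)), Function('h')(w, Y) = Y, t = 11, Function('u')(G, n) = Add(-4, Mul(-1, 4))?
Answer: -176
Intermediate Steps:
Function('u')(G, n) = -8 (Function('u')(G, n) = Add(-4, -4) = -8)
Function('m')(V) = Mul(2, V) (Function('m')(V) = Add(V, V) = Mul(2, V))
Mul(Function('m')(Function('u')(2, 6)), t) = Mul(Mul(2, -8), 11) = Mul(-16, 11) = -176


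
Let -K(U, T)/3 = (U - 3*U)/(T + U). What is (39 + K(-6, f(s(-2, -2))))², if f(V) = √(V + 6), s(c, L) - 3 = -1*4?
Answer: 2037105/961 + 102600*√5/961 ≈ 2358.5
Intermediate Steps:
s(c, L) = -1 (s(c, L) = 3 - 1*4 = 3 - 4 = -1)
f(V) = √(6 + V)
K(U, T) = 6*U/(T + U) (K(U, T) = -3*(U - 3*U)/(T + U) = -3*(-2*U)/(T + U) = -(-6)*U/(T + U) = 6*U/(T + U))
(39 + K(-6, f(s(-2, -2))))² = (39 + 6*(-6)/(√(6 - 1) - 6))² = (39 + 6*(-6)/(√5 - 6))² = (39 + 6*(-6)/(-6 + √5))² = (39 - 36/(-6 + √5))²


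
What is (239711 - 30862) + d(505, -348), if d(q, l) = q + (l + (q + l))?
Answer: 209163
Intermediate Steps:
d(q, l) = 2*l + 2*q (d(q, l) = q + (l + (l + q)) = q + (q + 2*l) = 2*l + 2*q)
(239711 - 30862) + d(505, -348) = (239711 - 30862) + (2*(-348) + 2*505) = 208849 + (-696 + 1010) = 208849 + 314 = 209163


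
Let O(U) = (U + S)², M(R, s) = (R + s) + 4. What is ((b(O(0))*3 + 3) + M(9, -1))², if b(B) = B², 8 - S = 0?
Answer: 151363809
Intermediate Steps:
S = 8 (S = 8 - 1*0 = 8 + 0 = 8)
M(R, s) = 4 + R + s
O(U) = (8 + U)² (O(U) = (U + 8)² = (8 + U)²)
((b(O(0))*3 + 3) + M(9, -1))² = ((((8 + 0)²)²*3 + 3) + (4 + 9 - 1))² = (((8²)²*3 + 3) + 12)² = ((64²*3 + 3) + 12)² = ((4096*3 + 3) + 12)² = ((12288 + 3) + 12)² = (12291 + 12)² = 12303² = 151363809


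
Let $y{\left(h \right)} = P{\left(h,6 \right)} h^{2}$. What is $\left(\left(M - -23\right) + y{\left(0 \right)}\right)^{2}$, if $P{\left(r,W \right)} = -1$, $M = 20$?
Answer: $1849$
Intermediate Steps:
$y{\left(h \right)} = - h^{2}$
$\left(\left(M - -23\right) + y{\left(0 \right)}\right)^{2} = \left(\left(20 - -23\right) - 0^{2}\right)^{2} = \left(\left(20 + 23\right) - 0\right)^{2} = \left(43 + 0\right)^{2} = 43^{2} = 1849$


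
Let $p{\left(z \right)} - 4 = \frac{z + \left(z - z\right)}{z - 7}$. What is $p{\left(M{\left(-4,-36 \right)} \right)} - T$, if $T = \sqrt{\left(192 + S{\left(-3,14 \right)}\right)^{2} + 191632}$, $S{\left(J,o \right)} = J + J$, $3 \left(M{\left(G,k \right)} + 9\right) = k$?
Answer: $\frac{19}{4} - 2 \sqrt{56557} \approx -470.88$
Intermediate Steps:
$M{\left(G,k \right)} = -9 + \frac{k}{3}$
$S{\left(J,o \right)} = 2 J$
$p{\left(z \right)} = 4 + \frac{z}{-7 + z}$ ($p{\left(z \right)} = 4 + \frac{z + \left(z - z\right)}{z - 7} = 4 + \frac{z + 0}{-7 + z} = 4 + \frac{z}{-7 + z}$)
$T = 2 \sqrt{56557}$ ($T = \sqrt{\left(192 + 2 \left(-3\right)\right)^{2} + 191632} = \sqrt{\left(192 - 6\right)^{2} + 191632} = \sqrt{186^{2} + 191632} = \sqrt{34596 + 191632} = \sqrt{226228} = 2 \sqrt{56557} \approx 475.63$)
$p{\left(M{\left(-4,-36 \right)} \right)} - T = \frac{-28 + 5 \left(-9 + \frac{1}{3} \left(-36\right)\right)}{-7 + \left(-9 + \frac{1}{3} \left(-36\right)\right)} - 2 \sqrt{56557} = \frac{-28 + 5 \left(-9 - 12\right)}{-7 - 21} - 2 \sqrt{56557} = \frac{-28 + 5 \left(-21\right)}{-7 - 21} - 2 \sqrt{56557} = \frac{-28 - 105}{-28} - 2 \sqrt{56557} = \left(- \frac{1}{28}\right) \left(-133\right) - 2 \sqrt{56557} = \frac{19}{4} - 2 \sqrt{56557}$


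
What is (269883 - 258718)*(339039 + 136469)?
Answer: 5309046820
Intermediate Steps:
(269883 - 258718)*(339039 + 136469) = 11165*475508 = 5309046820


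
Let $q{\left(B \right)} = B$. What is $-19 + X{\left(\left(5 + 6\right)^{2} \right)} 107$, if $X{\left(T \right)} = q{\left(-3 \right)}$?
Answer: $-340$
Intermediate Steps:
$X{\left(T \right)} = -3$
$-19 + X{\left(\left(5 + 6\right)^{2} \right)} 107 = -19 - 321 = -340$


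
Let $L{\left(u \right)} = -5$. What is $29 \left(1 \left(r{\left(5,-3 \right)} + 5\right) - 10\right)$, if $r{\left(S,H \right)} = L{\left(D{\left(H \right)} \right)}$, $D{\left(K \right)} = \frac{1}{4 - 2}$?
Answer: $-290$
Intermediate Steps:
$D{\left(K \right)} = \frac{1}{2}$
$r{\left(S,H \right)} = -5$
$29 \left(1 \left(r{\left(5,-3 \right)} + 5\right) - 10\right) = 29 \left(1 \left(-5 + 5\right) - 10\right) = 29 \left(1 \cdot 0 - 10\right) = 29 \left(0 - 10\right) = 29 \left(-10\right) = -290$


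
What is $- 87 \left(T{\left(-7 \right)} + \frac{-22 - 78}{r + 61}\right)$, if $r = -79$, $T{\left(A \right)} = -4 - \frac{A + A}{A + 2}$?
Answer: $\frac{1624}{15} \approx 108.27$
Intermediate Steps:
$T{\left(A \right)} = -4 - \frac{2 A}{2 + A}$
$- 87 \left(T{\left(-7 \right)} + \frac{-22 - 78}{r + 61}\right) = - 87 \left(\frac{2 \left(-4 - -21\right)}{2 - 7} + \frac{-22 - 78}{-79 + 61}\right) = - 87 \left(\frac{2 \left(-4 + 21\right)}{-5} - \frac{100}{-18}\right) = - 87 \left(2 \left(- \frac{1}{5}\right) 17 - - \frac{50}{9}\right) = - 87 \left(- \frac{34}{5} + \frac{50}{9}\right) = \left(-87\right) \left(- \frac{56}{45}\right) = \frac{1624}{15}$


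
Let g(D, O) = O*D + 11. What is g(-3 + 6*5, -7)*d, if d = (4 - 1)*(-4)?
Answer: 2136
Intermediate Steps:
d = -12 (d = 3*(-4) = -12)
g(D, O) = 11 + D*O (g(D, O) = D*O + 11 = 11 + D*O)
g(-3 + 6*5, -7)*d = (11 + (-3 + 6*5)*(-7))*(-12) = (11 + (-3 + 30)*(-7))*(-12) = (11 + 27*(-7))*(-12) = (11 - 189)*(-12) = -178*(-12) = 2136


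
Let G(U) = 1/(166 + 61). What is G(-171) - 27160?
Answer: -6165319/227 ≈ -27160.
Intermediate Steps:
G(U) = 1/227
G(-171) - 27160 = 1/227 - 27160 = -6165319/227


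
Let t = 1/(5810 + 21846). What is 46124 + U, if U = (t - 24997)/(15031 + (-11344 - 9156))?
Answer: 6976976943367/151250664 ≈ 46129.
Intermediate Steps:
t = 1/27656 ≈ 3.6159e-5
U = 691317031/151250664 (U = (1/27656 - 24997)/(15031 + (-11344 - 9156)) = -691317031/(27656*(15031 - 20500)) = -691317031/27656/(-5469) = -691317031/27656*(-1/5469) = 691317031/151250664 ≈ 4.5707)
46124 + U = 46124 + 691317031/151250664 = 6976976943367/151250664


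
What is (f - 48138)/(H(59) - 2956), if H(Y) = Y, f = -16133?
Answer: 64271/2897 ≈ 22.185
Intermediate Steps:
(f - 48138)/(H(59) - 2956) = (-16133 - 48138)/(59 - 2956) = -64271/(-2897) = -64271*(-1/2897) = 64271/2897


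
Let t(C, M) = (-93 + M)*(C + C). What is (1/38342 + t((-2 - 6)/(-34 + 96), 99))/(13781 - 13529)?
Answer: -1840385/299527704 ≈ -0.0061443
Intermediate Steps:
t(C, M) = 2*C*(-93 + M) (t(C, M) = (-93 + M)*(2*C) = 2*C*(-93 + M))
(1/38342 + t((-2 - 6)/(-34 + 96), 99))/(13781 - 13529) = (1/38342 + 2*((-2 - 6)/(-34 + 96))*(-93 + 99))/(13781 - 13529) = (1/38342 + 2*(-8/62)*6)/252 = (1/38342 + 2*(-8*1/62)*6)*(1/252) = (1/38342 + 2*(-4/31)*6)*(1/252) = (1/38342 - 48/31)*(1/252) = -1840385/1188602*1/252 = -1840385/299527704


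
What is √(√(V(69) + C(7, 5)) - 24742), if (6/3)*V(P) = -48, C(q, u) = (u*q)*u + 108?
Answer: √(-24742 + √259) ≈ 157.24*I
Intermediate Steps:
C(q, u) = 108 + q*u² (C(q, u) = (q*u)*u + 108 = q*u² + 108 = 108 + q*u²)
V(P) = -24 (V(P) = (½)*(-48) = -24)
√(√(V(69) + C(7, 5)) - 24742) = √(√(-24 + (108 + 7*5²)) - 24742) = √(√(-24 + (108 + 7*25)) - 24742) = √(√(-24 + (108 + 175)) - 24742) = √(√(-24 + 283) - 24742) = √(√259 - 24742) = √(-24742 + √259)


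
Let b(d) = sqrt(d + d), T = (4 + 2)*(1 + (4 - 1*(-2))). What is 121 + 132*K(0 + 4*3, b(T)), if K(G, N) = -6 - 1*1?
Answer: -803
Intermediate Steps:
T = 42 (T = 6*(1 + (4 + 2)) = 6*(1 + 6) = 6*7 = 42)
b(d) = sqrt(2)*sqrt(d) (b(d) = sqrt(2*d) = sqrt(2)*sqrt(d))
K(G, N) = -7 (K(G, N) = -6 - 1 = -7)
121 + 132*K(0 + 4*3, b(T)) = 121 + 132*(-7) = 121 - 924 = -803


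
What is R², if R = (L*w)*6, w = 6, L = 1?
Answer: 1296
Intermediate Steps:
R = 36 (R = (1*6)*6 = 6*6 = 36)
R² = 36² = 1296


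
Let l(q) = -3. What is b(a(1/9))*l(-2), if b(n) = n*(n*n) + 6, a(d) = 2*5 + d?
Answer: -757945/243 ≈ -3119.1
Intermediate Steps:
a(d) = 10 + d
b(n) = 6 + n**3 (b(n) = n*n**2 + 6 = n**3 + 6 = 6 + n**3)
b(a(1/9))*l(-2) = (6 + (10 + 1/9)**3)*(-3) = (6 + (91/9)**3)*(-3) = (6 + 753571/729)*(-3) = (757945/729)*(-3) = -757945/243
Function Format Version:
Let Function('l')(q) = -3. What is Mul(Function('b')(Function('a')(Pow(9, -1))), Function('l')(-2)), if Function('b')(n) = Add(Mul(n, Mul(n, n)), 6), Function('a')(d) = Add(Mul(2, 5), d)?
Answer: Rational(-757945, 243) ≈ -3119.1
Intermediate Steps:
Function('a')(d) = Add(10, d)
Function('b')(n) = Add(6, Pow(n, 3)) (Function('b')(n) = Add(Mul(n, Pow(n, 2)), 6) = Add(Pow(n, 3), 6) = Add(6, Pow(n, 3)))
Mul(Function('b')(Function('a')(Pow(9, -1))), Function('l')(-2)) = Mul(Add(6, Pow(Add(10, Pow(9, -1)), 3)), -3) = Mul(Add(6, Pow(Add(10, Rational(1, 9)), 3)), -3) = Mul(Add(6, Pow(Rational(91, 9), 3)), -3) = Mul(Add(6, Rational(753571, 729)), -3) = Mul(Rational(757945, 729), -3) = Rational(-757945, 243)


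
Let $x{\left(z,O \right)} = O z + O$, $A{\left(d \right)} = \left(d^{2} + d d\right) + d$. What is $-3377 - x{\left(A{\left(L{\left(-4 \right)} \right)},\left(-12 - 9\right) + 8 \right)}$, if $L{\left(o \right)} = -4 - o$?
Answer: $-3364$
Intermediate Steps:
$A{\left(d \right)} = d + 2 d^{2}$ ($A{\left(d \right)} = \left(d^{2} + d^{2}\right) + d = 2 d^{2} + d = d + 2 d^{2}$)
$x{\left(z,O \right)} = O + O z$
$-3377 - x{\left(A{\left(L{\left(-4 \right)} \right)},\left(-12 - 9\right) + 8 \right)} = -3377 - \left(\left(-12 - 9\right) + 8\right) \left(1 + \left(-4 - -4\right) \left(1 + 2 \left(-4 - -4\right)\right)\right) = -3377 - \left(-21 + 8\right) \left(1 + \left(-4 + 4\right) \left(1 + 2 \left(-4 + 4\right)\right)\right) = -3377 - - 13 \left(1 + 0 \left(1 + 2 \cdot 0\right)\right) = -3377 - - 13 \left(1 + 0 \left(1 + 0\right)\right) = -3377 - - 13 \left(1 + 0 \cdot 1\right) = -3377 - - 13 \left(1 + 0\right) = -3377 - \left(-13\right) 1 = -3377 - -13 = -3377 + 13 = -3364$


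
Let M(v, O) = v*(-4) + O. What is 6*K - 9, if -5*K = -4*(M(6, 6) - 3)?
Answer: -549/5 ≈ -109.80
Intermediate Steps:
M(v, O) = O - 4*v (M(v, O) = -4*v + O = O - 4*v)
K = -84/5 (K = -(-4)*((6 - 4*6) - 3)/5 = -(-4)*((6 - 24) - 3)/5 = -(-4)*(-18 - 3)/5 = -(-4)*(-21)/5 = -⅕*84 = -84/5 ≈ -16.800)
6*K - 9 = 6*(-84/5) - 9 = -504/5 - 9 = -549/5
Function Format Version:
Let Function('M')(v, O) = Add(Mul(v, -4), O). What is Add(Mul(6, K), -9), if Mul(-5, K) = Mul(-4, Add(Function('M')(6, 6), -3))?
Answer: Rational(-549, 5) ≈ -109.80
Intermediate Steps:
Function('M')(v, O) = Add(O, Mul(-4, v)) (Function('M')(v, O) = Add(Mul(-4, v), O) = Add(O, Mul(-4, v)))
K = Rational(-84, 5) (K = Mul(Rational(-1, 5), Mul(-4, Add(Add(6, Mul(-4, 6)), -3))) = Mul(Rational(-1, 5), Mul(-4, Add(Add(6, -24), -3))) = Mul(Rational(-1, 5), Mul(-4, Add(-18, -3))) = Mul(Rational(-1, 5), Mul(-4, -21)) = Mul(Rational(-1, 5), 84) = Rational(-84, 5) ≈ -16.800)
Add(Mul(6, K), -9) = Add(Mul(6, Rational(-84, 5)), -9) = Add(Rational(-504, 5), -9) = Rational(-549, 5)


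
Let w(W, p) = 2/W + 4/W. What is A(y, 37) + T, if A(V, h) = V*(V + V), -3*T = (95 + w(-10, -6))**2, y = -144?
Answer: 2887616/75 ≈ 38502.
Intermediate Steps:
w(W, p) = 6/W
T = -222784/75 (T = -(95 + 6/(-10))**2/3 = -(95 + 6*(-1/10))**2/3 = -(95 - 3/5)**2/3 = -(472/5)**2/3 = -1/3*222784/25 = -222784/75 ≈ -2970.5)
A(V, h) = 2*V**2 (A(V, h) = V*(2*V) = 2*V**2)
A(y, 37) + T = 2*(-144)**2 - 222784/75 = 2*20736 - 222784/75 = 41472 - 222784/75 = 2887616/75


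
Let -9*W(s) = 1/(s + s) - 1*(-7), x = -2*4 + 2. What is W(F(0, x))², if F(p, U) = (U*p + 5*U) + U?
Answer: 253009/419904 ≈ 0.60254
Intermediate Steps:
x = -6 (x = -8 + 2 = -6)
F(p, U) = 6*U + U*p (F(p, U) = (5*U + U*p) + U = 6*U + U*p)
W(s) = -7/9 - 1/(18*s) (W(s) = -(1/(s + s) - 1*(-7))/9 = -(1/(2*s) + 7)/9 = -(7 + 1/(2*s))/9 = -7/9 - 1/(18*s))
W(F(0, x))² = ((-1 - (-84)*(6 + 0))/(18*((-6*(6 + 0)))))² = ((-1 - (-84)*6)/(18*((-6*6))))² = ((1/18)*(-1 - 14*(-36))/(-36))² = ((1/18)*(-1/36)*(-1 + 504))² = ((1/18)*(-1/36)*503)² = (-503/648)² = 253009/419904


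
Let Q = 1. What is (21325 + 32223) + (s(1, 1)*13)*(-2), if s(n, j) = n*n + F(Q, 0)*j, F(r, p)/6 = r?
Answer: 53366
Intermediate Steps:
F(r, p) = 6*r
s(n, j) = n² + 6*j (s(n, j) = n*n + (6*1)*j = n² + 6*j)
(21325 + 32223) + (s(1, 1)*13)*(-2) = (21325 + 32223) + ((1² + 6*1)*13)*(-2) = 53548 + ((1 + 6)*13)*(-2) = 53548 + (7*13)*(-2) = 53548 + 91*(-2) = 53548 - 182 = 53366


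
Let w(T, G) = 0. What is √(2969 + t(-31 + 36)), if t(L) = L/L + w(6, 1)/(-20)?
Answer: 3*√330 ≈ 54.498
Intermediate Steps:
t(L) = 1 (t(L) = L/L + 0/(-20) = 1 + 0*(-1/20) = 1 + 0 = 1)
√(2969 + t(-31 + 36)) = √(2969 + 1) = √2970 = 3*√330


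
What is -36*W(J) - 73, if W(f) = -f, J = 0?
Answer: -73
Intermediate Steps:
-36*W(J) - 73 = -(-36)*0 - 73 = -36*0 - 73 = 0 - 73 = -73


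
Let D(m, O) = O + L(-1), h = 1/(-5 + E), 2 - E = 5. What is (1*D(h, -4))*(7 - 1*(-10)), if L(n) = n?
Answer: -85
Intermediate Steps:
E = -3 (E = 2 - 1*5 = 2 - 5 = -3)
h = -⅛ (h = 1/(-5 - 3) = 1/(-8) = -⅛ ≈ -0.12500)
D(m, O) = -1 + O (D(m, O) = O - 1 = -1 + O)
(1*D(h, -4))*(7 - 1*(-10)) = (1*(-1 - 4))*(7 - 1*(-10)) = (1*(-5))*(7 + 10) = -5*17 = -85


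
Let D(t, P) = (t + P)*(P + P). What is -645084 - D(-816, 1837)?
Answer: -4396238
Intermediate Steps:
D(t, P) = 2*P*(P + t) (D(t, P) = (P + t)*(2*P) = 2*P*(P + t))
-645084 - D(-816, 1837) = -645084 - 2*1837*(1837 - 816) = -645084 - 2*1837*1021 = -645084 - 1*3751154 = -645084 - 3751154 = -4396238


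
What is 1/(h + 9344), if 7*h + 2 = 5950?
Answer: 7/71356 ≈ 9.8100e-5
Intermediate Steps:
h = 5948/7 (h = -2/7 + (⅐)*5950 = -2/7 + 850 = 5948/7 ≈ 849.71)
1/(h + 9344) = 1/(5948/7 + 9344) = 1/(71356/7) = 7/71356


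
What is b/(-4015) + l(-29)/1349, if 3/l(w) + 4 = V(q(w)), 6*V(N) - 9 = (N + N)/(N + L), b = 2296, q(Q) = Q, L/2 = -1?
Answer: -114803918/200400695 ≈ -0.57287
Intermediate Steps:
L = -2 (L = 2*(-1) = -2)
V(N) = 3/2 + N/(3*(-2 + N)) (V(N) = 3/2 + ((N + N)/(N - 2))/6 = 3/2 + ((2*N)/(-2 + N))/6 = 3/2 + (2*N/(-2 + N))/6 = 3/2 + N/(3*(-2 + N)))
l(w) = 3/(-4 + (-18 + 11*w)/(6*(-2 + w)))
b/(-4015) + l(-29)/1349 = 2296/(-4015) + (18*(2 - 1*(-29))/(-30 + 13*(-29)))/1349 = 2296*(-1/4015) + (18*(2 + 29)/(-30 - 377))*(1/1349) = -2296/4015 + (18*31/(-407))*(1/1349) = -2296/4015 + (18*(-1/407)*31)*(1/1349) = -2296/4015 - 558/407*1/1349 = -2296/4015 - 558/549043 = -114803918/200400695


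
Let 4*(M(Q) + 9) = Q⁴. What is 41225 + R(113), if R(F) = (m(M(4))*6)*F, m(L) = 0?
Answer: 41225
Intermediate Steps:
M(Q) = -9 + Q⁴/4
R(F) = 0 (R(F) = (0*6)*F = 0*F = 0)
41225 + R(113) = 41225 + 0 = 41225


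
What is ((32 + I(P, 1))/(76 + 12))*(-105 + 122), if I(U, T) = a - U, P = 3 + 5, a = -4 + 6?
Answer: 221/44 ≈ 5.0227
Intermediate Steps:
a = 2
P = 8
I(U, T) = 2 - U
((32 + I(P, 1))/(76 + 12))*(-105 + 122) = ((32 + (2 - 1*8))/(76 + 12))*(-105 + 122) = ((32 + (2 - 8))/88)*17 = ((32 - 6)*(1/88))*17 = (26*(1/88))*17 = (13/44)*17 = 221/44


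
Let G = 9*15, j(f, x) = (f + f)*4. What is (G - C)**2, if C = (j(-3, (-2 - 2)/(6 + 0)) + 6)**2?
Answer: 35721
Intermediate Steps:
j(f, x) = 8*f (j(f, x) = (2*f)*4 = 8*f)
G = 135
C = 324 (C = (8*(-3) + 6)**2 = (-24 + 6)**2 = (-18)**2 = 324)
(G - C)**2 = (135 - 1*324)**2 = (135 - 324)**2 = (-189)**2 = 35721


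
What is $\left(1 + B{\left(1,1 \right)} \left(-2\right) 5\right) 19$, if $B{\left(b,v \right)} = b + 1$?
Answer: $-361$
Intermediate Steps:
$B{\left(b,v \right)} = 1 + b$
$\left(1 + B{\left(1,1 \right)} \left(-2\right) 5\right) 19 = \left(1 + \left(1 + 1\right) \left(-2\right) 5\right) 19 = \left(1 + 2 \left(-2\right) 5\right) 19 = \left(1 - 20\right) 19 = \left(-19\right) 19 = -361$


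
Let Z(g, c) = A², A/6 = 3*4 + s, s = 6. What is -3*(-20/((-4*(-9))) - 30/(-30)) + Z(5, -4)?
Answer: 34988/3 ≈ 11663.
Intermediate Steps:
A = 108 (A = 6*(3*4 + 6) = 6*(12 + 6) = 6*18 = 108)
Z(g, c) = 11664 (Z(g, c) = 108² = 11664)
-3*(-20/((-4*(-9))) - 30/(-30)) + Z(5, -4) = -3*(-20/((-4*(-9))) - 30/(-30)) + 11664 = -3*(-20/36 - 30*(-1/30)) + 11664 = -3*(-20*1/36 + 1) + 11664 = -3*(-5/9 + 1) + 11664 = -3*4/9 + 11664 = -4/3 + 11664 = 34988/3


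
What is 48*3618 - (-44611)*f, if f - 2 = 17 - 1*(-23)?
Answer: 2047326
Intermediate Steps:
f = 42 (f = 2 + (17 - 1*(-23)) = 2 + (17 + 23) = 2 + 40 = 42)
48*3618 - (-44611)*f = 48*3618 - (-44611)*42 = 173664 - 1*(-1873662) = 173664 + 1873662 = 2047326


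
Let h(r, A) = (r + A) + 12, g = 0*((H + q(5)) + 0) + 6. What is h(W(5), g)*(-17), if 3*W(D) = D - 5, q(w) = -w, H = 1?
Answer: -306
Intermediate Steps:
W(D) = -5/3 + D/3 (W(D) = (D - 5)/3 = (-5 + D)/3 = -5/3 + D/3)
g = 6 (g = 0*((1 - 1*5) + 0) + 6 = 0*((1 - 5) + 0) + 6 = 0*(-4 + 0) + 6 = 0*(-4) + 6 = 0 + 6 = 6)
h(r, A) = 12 + A + r (h(r, A) = (A + r) + 12 = 12 + A + r)
h(W(5), g)*(-17) = (12 + 6 + (-5/3 + (⅓)*5))*(-17) = (12 + 6 + (-5/3 + 5/3))*(-17) = (12 + 6 + 0)*(-17) = 18*(-17) = -306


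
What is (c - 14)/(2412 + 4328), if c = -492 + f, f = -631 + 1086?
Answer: -51/6740 ≈ -0.0075668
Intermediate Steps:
f = 455
c = -37 (c = -492 + 455 = -37)
(c - 14)/(2412 + 4328) = (-37 - 14)/(2412 + 4328) = -51/6740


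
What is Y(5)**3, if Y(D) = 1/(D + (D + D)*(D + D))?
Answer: 1/1157625 ≈ 8.6384e-7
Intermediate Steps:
Y(D) = 1/(D + 4*D**2) (Y(D) = 1/(D + (2*D)*(2*D)) = 1/(D + 4*D**2))
Y(5)**3 = (1/(5*(1 + 4*5)))**3 = (1/(5*(1 + 20)))**3 = ((1/5)/21)**3 = ((1/5)*(1/21))**3 = (1/105)**3 = 1/1157625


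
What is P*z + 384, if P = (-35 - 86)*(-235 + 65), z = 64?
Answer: 1316864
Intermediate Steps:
P = 20570 (P = -121*(-170) = 20570)
P*z + 384 = 20570*64 + 384 = 1316480 + 384 = 1316864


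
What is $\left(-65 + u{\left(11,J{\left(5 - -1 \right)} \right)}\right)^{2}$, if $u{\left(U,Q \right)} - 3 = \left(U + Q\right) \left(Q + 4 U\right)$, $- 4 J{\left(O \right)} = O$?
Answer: $\frac{1868689}{16} \approx 1.1679 \cdot 10^{5}$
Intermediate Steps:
$J{\left(O \right)} = - \frac{O}{4}$
$u{\left(U,Q \right)} = 3 + \left(Q + U\right) \left(Q + 4 U\right)$ ($u{\left(U,Q \right)} = 3 + \left(U + Q\right) \left(Q + 4 U\right) = 3 + \left(Q + U\right) \left(Q + 4 U\right)$)
$\left(-65 + u{\left(11,J{\left(5 - -1 \right)} \right)}\right)^{2} = \left(-65 + \left(3 + \left(- \frac{5 - -1}{4}\right)^{2} + 4 \cdot 11^{2} + 5 \left(- \frac{5 - -1}{4}\right) 11\right)\right)^{2} = \left(-65 + \left(3 + \left(- \frac{5 + 1}{4}\right)^{2} + 4 \cdot 121 + 5 \left(- \frac{5 + 1}{4}\right) 11\right)\right)^{2} = \left(-65 + \left(3 + \left(\left(- \frac{1}{4}\right) 6\right)^{2} + 484 + 5 \left(\left(- \frac{1}{4}\right) 6\right) 11\right)\right)^{2} = \left(-65 + \left(3 + \left(- \frac{3}{2}\right)^{2} + 484 + 5 \left(- \frac{3}{2}\right) 11\right)\right)^{2} = \left(-65 + \left(3 + \frac{9}{4} + 484 - \frac{165}{2}\right)\right)^{2} = \left(-65 + \frac{1627}{4}\right)^{2} = \left(\frac{1367}{4}\right)^{2} = \frac{1868689}{16}$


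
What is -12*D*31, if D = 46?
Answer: -17112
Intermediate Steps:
-12*D*31 = -12*46*31 = -552*31 = -17112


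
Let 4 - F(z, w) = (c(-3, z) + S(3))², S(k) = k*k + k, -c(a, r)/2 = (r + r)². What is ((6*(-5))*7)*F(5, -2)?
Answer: 7421400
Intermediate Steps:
c(a, r) = -8*r² (c(a, r) = -2*(r + r)² = -2*4*r² = -8*r²)
S(k) = k + k² (S(k) = k² + k = k + k²)
F(z, w) = 4 - (12 - 8*z²)² (F(z, w) = 4 - (-8*z² + 3*(1 + 3))² = 4 - (-8*z² + 3*4)² = 4 - (-8*z² + 12)² = 4 - (12 - 8*z²)²)
((6*(-5))*7)*F(5, -2) = ((6*(-5))*7)*(-140 - 64*5⁴ + 192*5²) = (-30*7)*(-140 - 64*625 + 192*25) = -210*(-140 - 40000 + 4800) = -210*(-35340) = 7421400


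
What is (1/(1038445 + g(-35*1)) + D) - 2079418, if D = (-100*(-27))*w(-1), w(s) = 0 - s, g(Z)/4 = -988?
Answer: -2148350233973/1034493 ≈ -2.0767e+6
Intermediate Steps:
g(Z) = -3952 (g(Z) = 4*(-988) = -3952)
w(s) = -s
D = 2700 (D = (-100*(-27))*(-1*(-1)) = 2700*1 = 2700)
(1/(1038445 + g(-35*1)) + D) - 2079418 = (1/(1038445 - 3952) + 2700) - 2079418 = (1/1034493 + 2700) - 2079418 = 2793131101/1034493 - 2079418 = -2148350233973/1034493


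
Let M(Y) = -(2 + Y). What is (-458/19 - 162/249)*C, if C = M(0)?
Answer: 78080/1577 ≈ 49.512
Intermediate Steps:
M(Y) = -2 - Y
C = -2 (C = -2 - 1*0 = -2 + 0 = -2)
(-458/19 - 162/249)*C = (-458/19 - 162/249)*(-2) = (-458*1/19 - 162*1/249)*(-2) = (-458/19 - 54/83)*(-2) = -39040/1577*(-2) = 78080/1577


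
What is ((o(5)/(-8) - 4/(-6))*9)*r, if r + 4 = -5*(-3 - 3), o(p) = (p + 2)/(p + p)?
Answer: 5421/40 ≈ 135.52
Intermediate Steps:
o(p) = (2 + p)/(2*p) (o(p) = (2 + p)/((2*p)) = (2 + p)*(1/(2*p)) = (2 + p)/(2*p))
r = 26 (r = -4 - 5*(-3 - 3) = -4 - 5*(-6) = -4 + 30 = 26)
((o(5)/(-8) - 4/(-6))*9)*r = ((((1/2)*(2 + 5)/5)/(-8) - 4/(-6))*9)*26 = ((((1/2)*(1/5)*7)*(-1/8) - 4*(-1/6))*9)*26 = (((7/10)*(-1/8) + 2/3)*9)*26 = ((-7/80 + 2/3)*9)*26 = ((139/240)*9)*26 = (417/80)*26 = 5421/40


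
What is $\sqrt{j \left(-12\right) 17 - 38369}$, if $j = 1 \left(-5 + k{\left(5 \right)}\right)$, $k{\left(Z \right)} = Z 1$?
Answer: $i \sqrt{38369} \approx 195.88 i$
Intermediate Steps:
$k{\left(Z \right)} = Z$
$j = 0$ ($j = 1 \left(-5 + 5\right) = 1 \cdot 0 = 0$)
$\sqrt{j \left(-12\right) 17 - 38369} = \sqrt{0 \left(-12\right) 17 - 38369} = \sqrt{0 \cdot 17 - 38369} = \sqrt{0 - 38369} = \sqrt{-38369} = i \sqrt{38369}$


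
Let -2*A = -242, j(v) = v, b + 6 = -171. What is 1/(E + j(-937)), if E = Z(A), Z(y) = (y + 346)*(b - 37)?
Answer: -1/100875 ≈ -9.9133e-6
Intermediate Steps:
b = -177 (b = -6 - 171 = -177)
A = 121 (A = -½*(-242) = 121)
Z(y) = -74044 - 214*y (Z(y) = (y + 346)*(-177 - 37) = (346 + y)*(-214) = -74044 - 214*y)
E = -99938 (E = -74044 - 214*121 = -74044 - 25894 = -99938)
1/(E + j(-937)) = 1/(-99938 - 937) = 1/(-100875) = -1/100875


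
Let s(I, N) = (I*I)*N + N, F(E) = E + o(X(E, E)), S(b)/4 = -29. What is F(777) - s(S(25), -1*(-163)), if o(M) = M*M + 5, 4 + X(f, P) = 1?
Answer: -2192700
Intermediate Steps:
S(b) = -116 (S(b) = 4*(-29) = -116)
X(f, P) = -3 (X(f, P) = -4 + 1 = -3)
o(M) = 5 + M² (o(M) = M² + 5 = 5 + M²)
F(E) = 14 + E (F(E) = E + (5 + (-3)²) = E + (5 + 9) = E + 14 = 14 + E)
s(I, N) = N + N*I² (s(I, N) = I²*N + N = N*I² + N = N + N*I²)
F(777) - s(S(25), -1*(-163)) = (14 + 777) - (-1*(-163))*(1 + (-116)²) = 791 - 163*(1 + 13456) = 791 - 163*13457 = 791 - 1*2193491 = 791 - 2193491 = -2192700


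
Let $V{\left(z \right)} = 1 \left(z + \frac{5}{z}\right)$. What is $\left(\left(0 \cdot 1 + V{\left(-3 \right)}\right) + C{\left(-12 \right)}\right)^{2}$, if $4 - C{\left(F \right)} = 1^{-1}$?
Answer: $\frac{25}{9} \approx 2.7778$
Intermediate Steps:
$C{\left(F \right)} = 3$ ($C{\left(F \right)} = 4 - 1^{-1} = 4 - 1 = 3$)
$V{\left(z \right)} = z + \frac{5}{z}$
$\left(\left(0 \cdot 1 + V{\left(-3 \right)}\right) + C{\left(-12 \right)}\right)^{2} = \left(\left(0 \cdot 1 - \left(3 - \frac{5}{-3}\right)\right) + 3\right)^{2} = \left(\left(0 + \left(-3 + 5 \left(- \frac{1}{3}\right)\right)\right) + 3\right)^{2} = \left(\left(0 - \frac{14}{3}\right) + 3\right)^{2} = \left(- \frac{14}{3} + 3\right)^{2} = \left(- \frac{5}{3}\right)^{2} = \frac{25}{9}$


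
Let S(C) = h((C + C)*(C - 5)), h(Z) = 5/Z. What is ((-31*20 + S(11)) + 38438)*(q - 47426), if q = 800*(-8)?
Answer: -44783061551/22 ≈ -2.0356e+9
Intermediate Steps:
S(C) = 5/(2*C*(-5 + C)) (S(C) = 5/(((C + C)*(C - 5))) = 5/(((2*C)*(-5 + C))) = 5/((2*C*(-5 + C))) = 5*(1/(2*C*(-5 + C))) = 5/(2*C*(-5 + C)))
q = -6400
((-31*20 + S(11)) + 38438)*(q - 47426) = ((-31*20 + (5/2)/(11*(-5 + 11))) + 38438)*(-6400 - 47426) = ((-620 + (5/2)*(1/11)/6) + 38438)*(-53826) = ((-620 + (5/2)*(1/11)*(1/6)) + 38438)*(-53826) = ((-620 + 5/132) + 38438)*(-53826) = (-81835/132 + 38438)*(-53826) = (4991981/132)*(-53826) = -44783061551/22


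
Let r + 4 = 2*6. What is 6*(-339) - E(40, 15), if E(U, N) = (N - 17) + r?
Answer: -2040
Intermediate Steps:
r = 8 (r = -4 + 2*6 = -4 + 12 = 8)
E(U, N) = -9 + N (E(U, N) = (N - 17) + 8 = (-17 + N) + 8 = -9 + N)
6*(-339) - E(40, 15) = 6*(-339) - (-9 + 15) = -2034 - 1*6 = -2034 - 6 = -2040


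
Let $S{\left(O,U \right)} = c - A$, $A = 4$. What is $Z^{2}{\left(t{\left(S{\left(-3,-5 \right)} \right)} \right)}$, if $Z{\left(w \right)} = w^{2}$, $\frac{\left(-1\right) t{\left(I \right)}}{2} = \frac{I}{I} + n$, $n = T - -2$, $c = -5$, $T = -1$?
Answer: $256$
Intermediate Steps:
$n = 1$ ($n = -1 - -2 = -1 + 2 = 1$)
$S{\left(O,U \right)} = -9$ ($S{\left(O,U \right)} = -5 - 4 = -9$)
$t{\left(I \right)} = -4$ ($t{\left(I \right)} = - 2 \left(\frac{I}{I} + 1\right) = - 2 \left(1 + 1\right) = \left(-2\right) 2 = -4$)
$Z^{2}{\left(t{\left(S{\left(-3,-5 \right)} \right)} \right)} = \left(\left(-4\right)^{2}\right)^{2} = 16^{2} = 256$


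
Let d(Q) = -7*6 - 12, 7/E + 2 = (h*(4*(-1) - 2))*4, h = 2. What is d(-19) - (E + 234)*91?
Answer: -1066763/50 ≈ -21335.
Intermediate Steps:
E = -7/50 (E = 7/(-2 + (2*(4*(-1) - 2))*4) = 7/(-2 + (2*(-4 - 2))*4) = 7/(-2 + (2*(-6))*4) = 7/(-2 - 12*4) = 7/(-2 - 48) = 7/(-50) = 7*(-1/50) = -7/50 ≈ -0.14000)
d(Q) = -54 (d(Q) = -42 - 12 = -54)
d(-19) - (E + 234)*91 = -54 - (-7/50 + 234)*91 = -54 - 11693*91/50 = -54 - 1*1064063/50 = -54 - 1064063/50 = -1066763/50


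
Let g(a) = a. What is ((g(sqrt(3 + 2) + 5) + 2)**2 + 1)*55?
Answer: 3025 + 770*sqrt(5) ≈ 4746.8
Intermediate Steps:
((g(sqrt(3 + 2) + 5) + 2)**2 + 1)*55 = (((sqrt(3 + 2) + 5) + 2)**2 + 1)*55 = (((sqrt(5) + 5) + 2)**2 + 1)*55 = (((5 + sqrt(5)) + 2)**2 + 1)*55 = ((7 + sqrt(5))**2 + 1)*55 = (1 + (7 + sqrt(5))**2)*55 = 55 + 55*(7 + sqrt(5))**2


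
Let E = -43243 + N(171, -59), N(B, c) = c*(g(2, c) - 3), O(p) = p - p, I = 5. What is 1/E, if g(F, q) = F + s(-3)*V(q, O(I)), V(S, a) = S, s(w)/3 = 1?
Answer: -1/32741 ≈ -3.0543e-5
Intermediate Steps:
s(w) = 3 (s(w) = 3*1 = 3)
O(p) = 0
g(F, q) = F + 3*q
N(B, c) = c*(-1 + 3*c) (N(B, c) = c*((2 + 3*c) - 3) = c*(-1 + 3*c))
E = -32741 (E = -43243 - 59*(-1 + 3*(-59)) = -43243 - 59*(-1 - 177) = -43243 - 59*(-178) = -43243 + 10502 = -32741)
1/E = 1/(-32741) = -1/32741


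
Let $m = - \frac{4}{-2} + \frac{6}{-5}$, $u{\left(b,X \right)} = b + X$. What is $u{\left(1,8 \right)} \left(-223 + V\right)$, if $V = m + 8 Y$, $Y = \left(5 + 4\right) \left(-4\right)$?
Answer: $- \frac{22959}{5} \approx -4591.8$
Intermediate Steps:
$Y = -36$ ($Y = 9 \left(-4\right) = -36$)
$u{\left(b,X \right)} = X + b$
$m = \frac{4}{5}$ ($m = \left(-4\right) \left(- \frac{1}{2}\right) + 6 \left(- \frac{1}{5}\right) = 2 - \frac{6}{5} = \frac{4}{5} \approx 0.8$)
$V = - \frac{1436}{5}$ ($V = \frac{4}{5} + 8 \left(-36\right) = \frac{4}{5} - 288 = - \frac{1436}{5} \approx -287.2$)
$u{\left(1,8 \right)} \left(-223 + V\right) = \left(8 + 1\right) \left(-223 - \frac{1436}{5}\right) = 9 \left(- \frac{2551}{5}\right) = - \frac{22959}{5}$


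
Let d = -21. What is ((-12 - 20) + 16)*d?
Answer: 336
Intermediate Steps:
((-12 - 20) + 16)*d = ((-12 - 20) + 16)*(-21) = (-32 + 16)*(-21) = -16*(-21) = 336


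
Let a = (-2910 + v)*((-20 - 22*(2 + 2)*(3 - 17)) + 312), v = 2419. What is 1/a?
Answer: -1/748284 ≈ -1.3364e-6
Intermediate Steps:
a = -748284 (a = (-2910 + 2419)*((-20 - 22*(2 + 2)*(3 - 17)) + 312) = -491*((-20 - 88*(-14)) + 312) = -491*((-20 - 22*(-56)) + 312) = -491*((-20 + 1232) + 312) = -491*(1212 + 312) = -491*1524 = -748284)
1/a = 1/(-748284) = -1/748284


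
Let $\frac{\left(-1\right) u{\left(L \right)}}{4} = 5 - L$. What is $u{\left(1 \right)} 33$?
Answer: $-528$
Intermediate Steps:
$u{\left(L \right)} = -20 + 4 L$ ($u{\left(L \right)} = - 4 \left(5 - L\right) = -20 + 4 L$)
$u{\left(1 \right)} 33 = \left(-20 + 4 \cdot 1\right) 33 = \left(-20 + 4\right) 33 = \left(-16\right) 33 = -528$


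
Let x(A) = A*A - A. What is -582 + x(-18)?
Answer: -240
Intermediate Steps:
x(A) = A² - A
-582 + x(-18) = -582 - 18*(-1 - 18) = -582 - 18*(-19) = -582 + 342 = -240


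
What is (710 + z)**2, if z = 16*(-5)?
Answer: 396900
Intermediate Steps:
z = -80
(710 + z)**2 = (710 - 80)**2 = 630**2 = 396900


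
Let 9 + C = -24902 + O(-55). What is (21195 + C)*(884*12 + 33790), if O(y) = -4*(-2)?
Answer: -164627784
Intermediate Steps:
O(y) = 8
C = -24903 (C = -9 + (-24902 + 8) = -9 - 24894 = -24903)
(21195 + C)*(884*12 + 33790) = (21195 - 24903)*(884*12 + 33790) = -3708*(10608 + 33790) = -3708*44398 = -164627784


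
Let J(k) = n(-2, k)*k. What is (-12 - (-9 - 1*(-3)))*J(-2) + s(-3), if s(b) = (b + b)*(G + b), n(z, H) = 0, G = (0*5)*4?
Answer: 18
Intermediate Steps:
G = 0 (G = 0*4 = 0)
s(b) = 2*b² (s(b) = (b + b)*(0 + b) = (2*b)*b = 2*b²)
J(k) = 0 (J(k) = 0*k = 0)
(-12 - (-9 - 1*(-3)))*J(-2) + s(-3) = (-12 - (-9 - 1*(-3)))*0 + 2*(-3)² = (-12 - (-9 + 3))*0 + 2*9 = (-12 - 1*(-6))*0 + 18 = (-12 + 6)*0 + 18 = -6*0 + 18 = 0 + 18 = 18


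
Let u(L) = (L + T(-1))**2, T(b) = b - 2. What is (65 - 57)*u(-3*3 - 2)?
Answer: 1568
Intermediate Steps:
T(b) = -2 + b
u(L) = (-3 + L)**2 (u(L) = (L + (-2 - 1))**2 = (L - 3)**2 = (-3 + L)**2)
(65 - 57)*u(-3*3 - 2) = (65 - 57)*(-3 + (-3*3 - 2))**2 = 8*(-3 + (-9 - 2))**2 = 8*(-3 - 11)**2 = 8*(-14)**2 = 8*196 = 1568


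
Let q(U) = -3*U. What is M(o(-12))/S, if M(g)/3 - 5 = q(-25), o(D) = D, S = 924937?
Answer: 240/924937 ≈ 0.00025948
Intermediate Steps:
M(g) = 240 (M(g) = 15 + 3*(-3*(-25)) = 15 + 3*75 = 15 + 225 = 240)
M(o(-12))/S = 240/924937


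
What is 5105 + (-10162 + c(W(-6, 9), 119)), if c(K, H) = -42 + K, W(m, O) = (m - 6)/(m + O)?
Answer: -5103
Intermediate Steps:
W(m, O) = (-6 + m)/(O + m)
5105 + (-10162 + c(W(-6, 9), 119)) = 5105 + (-10162 + (-42 + (-6 - 6)/(9 - 6))) = 5105 + (-10162 + (-42 - 12/3)) = 5105 + (-10162 + (-42 + (1/3)*(-12))) = 5105 + (-10162 + (-42 - 4)) = 5105 + (-10162 - 46) = 5105 - 10208 = -5103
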